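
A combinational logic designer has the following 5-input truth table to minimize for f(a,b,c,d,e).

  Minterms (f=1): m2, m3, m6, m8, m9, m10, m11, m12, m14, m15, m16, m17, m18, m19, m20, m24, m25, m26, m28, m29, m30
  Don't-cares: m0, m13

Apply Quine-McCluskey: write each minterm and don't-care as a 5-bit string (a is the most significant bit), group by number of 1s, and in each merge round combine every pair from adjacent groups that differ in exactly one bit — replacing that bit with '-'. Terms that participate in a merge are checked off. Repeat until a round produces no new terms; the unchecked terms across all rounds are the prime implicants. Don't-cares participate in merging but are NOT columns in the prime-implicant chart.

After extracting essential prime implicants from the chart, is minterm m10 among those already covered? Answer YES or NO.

YES

Round 0: 00000✓ 00010✓ 00011✓ 00110✓ 01000✓ 01001✓ 01010✓ 01011✓ 01100✓ 01101✓ 01110✓ 01111✓ 10000✓ 10001✓ 10010✓ 10011✓ 10100✓ 11000✓ 11001✓ 11010✓ 11100✓ 11101✓ 11110✓
Round 1: -0000✓ -0010✓ -0011✓ -1000✓ -1001✓ -1010✓ -1100✓ -1101✓ -1110✓ 0-000✓ 0-010✓ 0-011✓ 0-110✓ 00-10✓ 000-0✓ 0001-✓ 01-00✓ 01-01✓ 01-10✓ 01-11✓ 010-0✓ 010-1✓ 0100-✓ 0101-✓ 011-0✓ 011-1✓ 0110-✓ 0111-✓ 1-000✓ 1-001✓ 1-010✓ 1-100✓ 10-00✓ 100-0✓ 100-1✓ 1000-✓ 1001-✓ 11-00✓ 11-01✓ 11-10✓ 110-0✓ 1100-✓ 111-0✓ 1110-✓
Round 2: --000✓ --010✓ -00-0✓ -001- -1-00✓ -1-01✓ -1-10✓ -10-0✓ -100-✓ -11-0✓ -110-✓ 0--10 0-0-0✓ 0-01- 01--0✓ 01--1✓ 01-0-✓ 01-1-✓ 010--✓ 011--✓ 1--00 1-0-0✓ 1-00- 100-- 11--0✓ 11-0-✓
Round 3: --0-0 -1--0 -1-0- 01---
PIs = {--0-0, -001-, -1--0, -1-0-, 0--10, 0-01-, 01---, 1--00, 1-00-, 100--}
Coverage chart:
  m2: --0-0,-001-,0--10,0-01-
  m3: -001-,0-01-
  m6: 0--10 ←essential
  m8: --0-0,-1--0,-1-0-,01---
  m9: -1-0-,01---
  m10: --0-0,-1--0,0--10,0-01-,01---
  m11: 0-01-,01---
  m12: -1--0,-1-0-,01---
  m14: -1--0,0--10,01---
  m15: 01--- ←essential
  m16: --0-0,1--00,1-00-,100--
  m17: 1-00-,100--
  m18: --0-0,-001-,100--
  m19: -001-,100--
  m20: 1--00 ←essential
  m24: --0-0,-1--0,-1-0-,1--00,1-00-
  m25: -1-0-,1-00-
  m26: --0-0,-1--0
  m28: -1--0,-1-0-,1--00
  m29: -1-0- ←essential
  m30: -1--0 ←essential
Essential: -1--0, -1-0-, 0--10, 01---, 1--00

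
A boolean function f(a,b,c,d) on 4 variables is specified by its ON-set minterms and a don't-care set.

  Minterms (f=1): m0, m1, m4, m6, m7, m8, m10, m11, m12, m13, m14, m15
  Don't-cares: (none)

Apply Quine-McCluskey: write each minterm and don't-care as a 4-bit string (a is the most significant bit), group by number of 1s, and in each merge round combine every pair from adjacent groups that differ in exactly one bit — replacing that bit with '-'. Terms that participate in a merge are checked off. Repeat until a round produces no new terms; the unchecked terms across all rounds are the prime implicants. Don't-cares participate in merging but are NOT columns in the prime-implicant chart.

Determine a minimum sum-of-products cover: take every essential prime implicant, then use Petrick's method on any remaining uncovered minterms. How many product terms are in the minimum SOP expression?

Round 0: 0000✓ 0001✓ 0100✓ 0110✓ 0111✓ 1000✓ 1010✓ 1011✓ 1100✓ 1101✓ 1110✓ 1111✓
Round 1: -000✓ -100✓ -110✓ -111✓ 0-00✓ 000- 01-0✓ 011-✓ 1-00✓ 1-10✓ 1-11✓ 10-0✓ 101-✓ 11-0✓ 11-1✓ 110-✓ 111-✓
Round 2: --00 -1-0 -11- 1--0 1-1- 11--
PIs = {--00, -1-0, -11-, 000-, 1--0, 1-1-, 11--}
Coverage chart:
  m0: --00,000-
  m1: 000- ←essential
  m4: --00,-1-0
  m6: -1-0,-11-
  m7: -11- ←essential
  m8: --00,1--0
  m10: 1--0,1-1-
  m11: 1-1- ←essential
  m12: --00,-1-0,1--0,11--
  m13: 11-- ←essential
  m14: -1-0,-11-,1--0,1-1-,11--
  m15: -11-,1-1-,11--
Essential: -11-, 000-, 1-1-, 11--
Petrick residual → --00
Min cover (5 terms): c'd' + bc + a'b'c' + ac + ab

5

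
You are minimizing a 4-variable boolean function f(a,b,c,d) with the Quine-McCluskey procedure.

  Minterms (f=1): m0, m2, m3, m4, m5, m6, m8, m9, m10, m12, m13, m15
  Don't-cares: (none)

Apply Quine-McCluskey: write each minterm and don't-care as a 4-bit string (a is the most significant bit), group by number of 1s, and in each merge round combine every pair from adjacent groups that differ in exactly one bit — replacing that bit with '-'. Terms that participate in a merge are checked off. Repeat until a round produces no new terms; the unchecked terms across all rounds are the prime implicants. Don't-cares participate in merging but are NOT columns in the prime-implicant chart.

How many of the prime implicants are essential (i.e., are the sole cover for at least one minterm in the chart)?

6

size-2^0 implicants → 0000(✓)  0010(✓)  0011(✓)  0100(✓)  0101(✓)  0110(✓)  1000(✓)  1001(✓)  1010(✓)  1100(✓)  1101(✓)  1111(✓)
size-2^1 implicants → -000(✓)  -010(✓)  -100(✓)  -101(✓)  0-00(✓)  0-10(✓)  00-0(✓)  001-  01-0(✓)  010-(✓)  1-00(✓)  1-01(✓)  10-0(✓)  100-(✓)  11-1  110-(✓)
size-2^2 implicants → --00  -0-0  -10-  0--0  1-0-
Unchecked terms (primes): --00, -0-0, -10-, 0--0, 001-, 1-0-, 11-1
Minterm coverage:
  m0 ⊆ --00,-0-0,0--0
  m2 ⊆ -0-0,0--0,001-
  m3 ⊆ 001- [E]
  m4 ⊆ --00,-10-,0--0
  m5 ⊆ -10- [E]
  m6 ⊆ 0--0 [E]
  m8 ⊆ --00,-0-0,1-0-
  m9 ⊆ 1-0- [E]
  m10 ⊆ -0-0 [E]
  m12 ⊆ --00,-10-,1-0-
  m13 ⊆ -10-,1-0-,11-1
  m15 ⊆ 11-1 [E]
E = {-0-0, -10-, 0--0, 001-, 1-0-, 11-1}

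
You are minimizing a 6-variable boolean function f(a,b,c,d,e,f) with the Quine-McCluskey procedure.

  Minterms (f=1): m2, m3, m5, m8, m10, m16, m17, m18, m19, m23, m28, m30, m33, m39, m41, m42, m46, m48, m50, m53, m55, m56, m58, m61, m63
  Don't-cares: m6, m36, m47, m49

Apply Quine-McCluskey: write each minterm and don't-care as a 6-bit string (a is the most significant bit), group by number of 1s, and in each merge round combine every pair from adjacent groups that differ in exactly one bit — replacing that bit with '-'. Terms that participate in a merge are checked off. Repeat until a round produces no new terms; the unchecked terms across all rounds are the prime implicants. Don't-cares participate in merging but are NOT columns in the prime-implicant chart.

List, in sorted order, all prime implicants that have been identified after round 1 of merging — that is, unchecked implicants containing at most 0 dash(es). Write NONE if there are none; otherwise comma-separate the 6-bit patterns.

000101, 100100

[col 0] 000010*, 000011*, 000101, 000110*, 001000*, 001010*, 010000*, 010001*, 010010*, 010011*, 010111*, 011100*, 011110*, 100001*, 100100, 100111*, 101001*, 101010*, 101110*, 101111*, 110000*, 110001*, 110010*, 110101*, 110111*, 111000*, 111010*, 111101*, 111111*
[col 1] -01010, -10000*, -10001*, -10010*, -10111, 0-0010*, 0-0011*, 00-010, 000-10, 00001-*, 0010-0, 010-11, 0100-0*, 0100-1*, 01000-*, 01001-*, 0111-0, 1-0001, 1-0111*, 1-1010, 1-1111*, 10-001, 10-111*, 101-10, 10111-, 11-000*, 11-010*, 11-101*, 11-111*, 110-01, 1100-0*, 11000-*, 1101-1*, 1110-0*, 1111-1*
[col 2] -100-0, -1000-, 0-001-, 0100--, 1--111, 11-0-0, 11-1-1
Prime implicants: -01010, -100-0, -1000-, -10111, 0-001-, 00-010, 000-10, 000101, 0010-0, 010-11, 0100--, 0111-0, 1--111, 1-0001, 1-1010, 10-001, 100100, 101-10, 10111-, 11-0-0, 11-1-1, 110-01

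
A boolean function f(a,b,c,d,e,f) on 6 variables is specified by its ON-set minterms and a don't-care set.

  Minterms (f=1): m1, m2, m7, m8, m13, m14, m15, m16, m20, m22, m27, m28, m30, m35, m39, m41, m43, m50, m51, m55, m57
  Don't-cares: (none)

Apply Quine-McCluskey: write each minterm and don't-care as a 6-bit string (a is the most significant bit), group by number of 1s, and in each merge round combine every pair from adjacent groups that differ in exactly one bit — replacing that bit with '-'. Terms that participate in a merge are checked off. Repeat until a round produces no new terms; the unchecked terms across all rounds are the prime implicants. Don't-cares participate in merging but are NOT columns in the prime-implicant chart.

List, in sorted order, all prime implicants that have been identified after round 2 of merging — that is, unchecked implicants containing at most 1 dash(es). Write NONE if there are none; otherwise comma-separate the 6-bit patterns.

-00111, 0-1110, 00-111, 000001, 000010, 001000, 0011-1, 00111-, 010-00, 011011, 1-1001, 10-011, 1010-1, 11001-

Round 0: 000001 000010 000111✓ 001000 001101✓ 001110✓ 001111✓ 010000✓ 010100✓ 010110✓ 011011 011100✓ 011110✓ 100011✓ 100111✓ 101001✓ 101011✓ 110010✓ 110011✓ 110111✓ 111001✓
Round 1: -00111 0-1110 00-111 0011-1 00111- 01-100✓ 01-110✓ 010-00 0101-0✓ 0111-0✓ 1-0011✓ 1-0111✓ 1-1001 10-011 100-11✓ 1010-1 110-11✓ 11001-
Round 2: 01-1-0 1-0-11
PIs = {-00111, 0-1110, 00-111, 000001, 000010, 001000, 0011-1, 00111-, 01-1-0, 010-00, 011011, 1-0-11, 1-1001, 10-011, 1010-1, 11001-}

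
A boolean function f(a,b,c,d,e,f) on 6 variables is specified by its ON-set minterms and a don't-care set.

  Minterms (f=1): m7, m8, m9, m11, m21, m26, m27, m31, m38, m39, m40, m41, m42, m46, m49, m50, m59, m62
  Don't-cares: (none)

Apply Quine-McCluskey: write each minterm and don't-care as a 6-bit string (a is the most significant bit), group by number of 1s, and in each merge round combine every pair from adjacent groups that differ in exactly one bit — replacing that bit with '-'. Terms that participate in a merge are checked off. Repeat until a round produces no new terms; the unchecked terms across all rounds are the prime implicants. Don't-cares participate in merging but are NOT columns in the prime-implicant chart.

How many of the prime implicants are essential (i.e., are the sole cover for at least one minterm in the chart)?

9

Round 0: 000111✓ 001000✓ 001001✓ 001011✓ 010101 011010✓ 011011✓ 011111✓ 100110✓ 100111✓ 101000✓ 101001✓ 101010✓ 101110✓ 110001 110010 111011✓ 111110✓
Round 1: -00111 -01000✓ -01001✓ -11011 0-1011 0010-1 00100-✓ 011-11 01101- 1-1110 10-110 10011- 101-10 1010-0 10100-✓
Round 2: -0100-
PIs = {-00111, -0100-, -11011, 0-1011, 0010-1, 010101, 011-11, 01101-, 1-1110, 10-110, 10011-, 101-10, 1010-0, 110001, 110010}
Coverage chart:
  m7: -00111 ←essential
  m8: -0100- ←essential
  m9: -0100-,0010-1
  m11: 0-1011,0010-1
  m21: 010101 ←essential
  m26: 01101- ←essential
  m27: -11011,0-1011,011-11,01101-
  m31: 011-11 ←essential
  m38: 10-110,10011-
  m39: -00111,10011-
  m40: -0100-,1010-0
  m41: -0100- ←essential
  m42: 101-10,1010-0
  m46: 1-1110,10-110,101-10
  m49: 110001 ←essential
  m50: 110010 ←essential
  m59: -11011 ←essential
  m62: 1-1110 ←essential
Essential: -00111, -0100-, -11011, 010101, 011-11, 01101-, 1-1110, 110001, 110010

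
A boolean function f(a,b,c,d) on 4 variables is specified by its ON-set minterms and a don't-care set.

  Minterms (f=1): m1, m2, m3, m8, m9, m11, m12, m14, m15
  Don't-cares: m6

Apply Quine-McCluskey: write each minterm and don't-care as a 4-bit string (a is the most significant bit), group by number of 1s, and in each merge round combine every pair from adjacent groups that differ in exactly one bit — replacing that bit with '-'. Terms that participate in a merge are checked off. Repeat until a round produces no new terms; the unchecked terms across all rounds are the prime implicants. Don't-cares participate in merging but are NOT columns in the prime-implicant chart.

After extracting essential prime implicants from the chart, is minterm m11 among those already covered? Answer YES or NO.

size-2^0 implicants → 0001(✓)  0010(✓)  0011(✓)  0110(✓)  1000(✓)  1001(✓)  1011(✓)  1100(✓)  1110(✓)  1111(✓)
size-2^1 implicants → -001(✓)  -011(✓)  -110  0-10  00-1(✓)  001-  1-00  1-11  10-1(✓)  100-  11-0  111-
size-2^2 implicants → -0-1
Unchecked terms (primes): -0-1, -110, 0-10, 001-, 1-00, 1-11, 100-, 11-0, 111-
Minterm coverage:
  m1 ⊆ -0-1 [E]
  m2 ⊆ 0-10,001-
  m3 ⊆ -0-1,001-
  m8 ⊆ 1-00,100-
  m9 ⊆ -0-1,100-
  m11 ⊆ -0-1,1-11
  m12 ⊆ 1-00,11-0
  m14 ⊆ -110,11-0,111-
  m15 ⊆ 1-11,111-
E = {-0-1}

YES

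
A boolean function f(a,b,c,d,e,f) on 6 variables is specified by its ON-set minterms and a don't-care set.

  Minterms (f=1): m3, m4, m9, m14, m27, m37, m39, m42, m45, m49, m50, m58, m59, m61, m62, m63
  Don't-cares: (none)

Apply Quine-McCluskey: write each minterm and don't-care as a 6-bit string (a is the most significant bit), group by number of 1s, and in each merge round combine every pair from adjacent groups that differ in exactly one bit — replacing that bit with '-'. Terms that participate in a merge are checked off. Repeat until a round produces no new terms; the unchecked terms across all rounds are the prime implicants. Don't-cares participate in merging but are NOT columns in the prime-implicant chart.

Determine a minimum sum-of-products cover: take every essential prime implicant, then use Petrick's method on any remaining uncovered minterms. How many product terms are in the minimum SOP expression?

[col 0] 000011, 000100, 001001, 001110, 011011*, 100101*, 100111*, 101010*, 101101*, 110001, 110010*, 111010*, 111011*, 111101*, 111110*, 111111*
[col 1] -11011, 1-1010, 1-1101, 10-101, 1001-1, 11-010, 111-10*, 111-11*, 11101-*, 1111-1, 11111-*
[col 2] 111-1-
Prime implicants: -11011, 000011, 000100, 001001, 001110, 1-1010, 1-1101, 10-101, 1001-1, 11-010, 110001, 111-1-, 1111-1
PI chart (minterm → PIs covering it):
  3 | 000011  (sole → essential)
  4 | 000100  (sole → essential)
  9 | 001001  (sole → essential)
  14 | 001110  (sole → essential)
  27 | -11011  (sole → essential)
  37 | 10-101,1001-1
  39 | 1001-1  (sole → essential)
  42 | 1-1010  (sole → essential)
  45 | 1-1101,10-101
  49 | 110001  (sole → essential)
  50 | 11-010  (sole → essential)
  58 | 1-1010,11-010,111-1-
  59 | -11011,111-1-
  61 | 1-1101,1111-1
  62 | 111-1-  (sole → essential)
  63 | 111-1-,1111-1
Essential prime implicants: -11011, 000011, 000100, 001001, 001110, 1-1010, 1001-1, 11-010, 110001, 111-1-
Petrick residual → 1-1101
Minimum SOP uses 11 PIs: bcd'ef + a'b'c'd'ef + a'b'c'de'f' + a'b'cd'e'f + a'b'cdef' + acd'ef' + acde'f + ab'c'df + abd'ef' + abc'd'e'f + abce

11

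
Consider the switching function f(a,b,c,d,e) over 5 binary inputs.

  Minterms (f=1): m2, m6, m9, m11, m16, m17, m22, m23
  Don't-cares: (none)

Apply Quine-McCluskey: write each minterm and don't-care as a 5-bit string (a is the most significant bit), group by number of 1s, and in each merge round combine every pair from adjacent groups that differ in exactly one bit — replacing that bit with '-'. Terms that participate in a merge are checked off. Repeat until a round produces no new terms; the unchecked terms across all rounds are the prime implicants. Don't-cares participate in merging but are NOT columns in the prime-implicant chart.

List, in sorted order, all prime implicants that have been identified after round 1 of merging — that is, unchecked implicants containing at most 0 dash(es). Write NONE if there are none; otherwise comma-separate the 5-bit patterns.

NONE

[col 0] 00010*, 00110*, 01001*, 01011*, 10000*, 10001*, 10110*, 10111*
[col 1] -0110, 00-10, 010-1, 1000-, 1011-
Prime implicants: -0110, 00-10, 010-1, 1000-, 1011-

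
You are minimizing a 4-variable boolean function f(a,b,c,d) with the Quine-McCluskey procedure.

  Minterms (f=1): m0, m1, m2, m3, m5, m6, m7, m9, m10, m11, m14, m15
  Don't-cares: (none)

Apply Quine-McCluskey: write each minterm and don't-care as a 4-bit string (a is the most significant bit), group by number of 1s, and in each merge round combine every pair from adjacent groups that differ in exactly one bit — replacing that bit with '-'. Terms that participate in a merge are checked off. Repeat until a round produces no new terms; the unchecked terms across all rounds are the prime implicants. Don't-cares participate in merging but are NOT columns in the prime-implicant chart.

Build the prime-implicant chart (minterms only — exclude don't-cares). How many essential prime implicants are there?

4

[col 0] 0000*, 0001*, 0010*, 0011*, 0101*, 0110*, 0111*, 1001*, 1010*, 1011*, 1110*, 1111*
[col 1] -001*, -010*, -011*, -110*, -111*, 0-01*, 0-10*, 0-11*, 00-0*, 00-1*, 000-*, 001-*, 01-1*, 011-*, 1-10*, 1-11*, 10-1*, 101-*, 111-*
[col 2] --10*, --11*, -0-1, -01-*, -11-*, 0--1, 0-1-*, 00--, 1-1-*
[col 3] --1-
Prime implicants: --1-, -0-1, 0--1, 00--
PI chart (minterm → PIs covering it):
  0 | 00--  (sole → essential)
  1 | -0-1,0--1,00--
  2 | --1-,00--
  3 | --1-,-0-1,0--1,00--
  5 | 0--1  (sole → essential)
  6 | --1-  (sole → essential)
  7 | --1-,0--1
  9 | -0-1  (sole → essential)
  10 | --1-  (sole → essential)
  11 | --1-,-0-1
  14 | --1-  (sole → essential)
  15 | --1-  (sole → essential)
Essential prime implicants: --1-, -0-1, 0--1, 00--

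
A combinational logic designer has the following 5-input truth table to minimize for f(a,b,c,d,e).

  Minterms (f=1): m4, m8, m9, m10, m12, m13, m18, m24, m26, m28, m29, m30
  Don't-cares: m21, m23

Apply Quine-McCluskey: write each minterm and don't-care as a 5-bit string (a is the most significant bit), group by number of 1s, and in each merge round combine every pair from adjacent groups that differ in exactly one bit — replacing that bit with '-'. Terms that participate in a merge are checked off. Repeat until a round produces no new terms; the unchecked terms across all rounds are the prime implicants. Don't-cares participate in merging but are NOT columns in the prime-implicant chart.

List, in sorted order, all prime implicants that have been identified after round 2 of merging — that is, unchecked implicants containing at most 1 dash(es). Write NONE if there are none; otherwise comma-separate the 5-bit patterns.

[col 0] 00100*, 01000*, 01001*, 01010*, 01100*, 01101*, 10010*, 10101*, 10111*, 11000*, 11010*, 11100*, 11101*, 11110*
[col 1] -1000*, -1010*, -1100*, -1101*, 0-100, 01-00*, 01-01*, 010-0*, 0100-*, 0110-*, 1-010, 1-101, 101-1, 11-00*, 11-10*, 110-0*, 111-0*, 1110-*
[col 2] -1-00, -10-0, -110-, 01-0-, 11--0
Prime implicants: -1-00, -10-0, -110-, 0-100, 01-0-, 1-010, 1-101, 101-1, 11--0

0-100, 1-010, 1-101, 101-1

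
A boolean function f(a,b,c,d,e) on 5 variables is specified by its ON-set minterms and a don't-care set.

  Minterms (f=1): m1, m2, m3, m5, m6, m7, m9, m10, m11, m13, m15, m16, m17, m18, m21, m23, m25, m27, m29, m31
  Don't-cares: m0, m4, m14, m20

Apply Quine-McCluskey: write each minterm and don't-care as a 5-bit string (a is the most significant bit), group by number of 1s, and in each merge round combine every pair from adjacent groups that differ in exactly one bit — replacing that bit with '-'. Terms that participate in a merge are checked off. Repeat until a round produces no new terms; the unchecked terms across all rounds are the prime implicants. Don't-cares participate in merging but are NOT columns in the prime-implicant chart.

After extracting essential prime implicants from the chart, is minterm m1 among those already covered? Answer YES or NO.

size-2^0 implicants → 00000(✓)  00001(✓)  00010(✓)  00011(✓)  00100(✓)  00101(✓)  00110(✓)  00111(✓)  01001(✓)  01010(✓)  01011(✓)  01101(✓)  01110(✓)  01111(✓)  10000(✓)  10001(✓)  10010(✓)  10100(✓)  10101(✓)  10111(✓)  11001(✓)  11011(✓)  11101(✓)  11111(✓)
size-2^1 implicants → -0000(✓)  -0001(✓)  -0010(✓)  -0100(✓)  -0101(✓)  -0111(✓)  -1001(✓)  -1011(✓)  -1101(✓)  -1111(✓)  0-001(✓)  0-010(✓)  0-011(✓)  0-101(✓)  0-110(✓)  0-111(✓)  00-00(✓)  00-01(✓)  00-10(✓)  00-11(✓)  000-0(✓)  000-1(✓)  0000-(✓)  0001-(✓)  001-0(✓)  001-1(✓)  0010-(✓)  0011-(✓)  01-01(✓)  01-10(✓)  01-11(✓)  010-1(✓)  0101-(✓)  011-1(✓)  0111-(✓)  1-001(✓)  1-101(✓)  1-111(✓)  10-00(✓)  10-01(✓)  100-0(✓)  1000-(✓)  101-1(✓)  1010-(✓)  11-01(✓)  11-11(✓)  110-1(✓)  111-1(✓)
size-2^2 implicants → --001(✓)  --101(✓)  --111(✓)  -0-00(✓)  -0-01(✓)  -00-0  -000-(✓)  -01-1(✓)  -010-(✓)  -1-01(✓)  -1-11(✓)  -10-1(✓)  -11-1(✓)  0--01(✓)  0--10(✓)  0--11(✓)  0-0-1(✓)  0-01-(✓)  0-1-1(✓)  0-11-(✓)  00--0(✓)  00--1(✓)  00-0-(✓)  00-1-(✓)  000--(✓)  001--(✓)  01--1(✓)  01-1-(✓)  1--01(✓)  1-1-1(✓)  10-0-(✓)  11--1(✓)
size-2^3 implicants → ---01  --1-1  -0-0-  -1--1  0---1  0--1-  00---
Unchecked terms (primes): ---01, --1-1, -0-0-, -00-0, -1--1, 0---1, 0--1-, 00---
Minterm coverage:
  m1 ⊆ ---01,-0-0-,0---1,00---
  m2 ⊆ -00-0,0--1-,00---
  m3 ⊆ 0---1,0--1-,00---
  m5 ⊆ ---01,--1-1,-0-0-,0---1,00---
  m6 ⊆ 0--1-,00---
  m7 ⊆ --1-1,0---1,0--1-,00---
  m9 ⊆ ---01,-1--1,0---1
  m10 ⊆ 0--1- [E]
  m11 ⊆ -1--1,0---1,0--1-
  m13 ⊆ ---01,--1-1,-1--1,0---1
  m15 ⊆ --1-1,-1--1,0---1,0--1-
  m16 ⊆ -0-0-,-00-0
  m17 ⊆ ---01,-0-0-
  m18 ⊆ -00-0 [E]
  m21 ⊆ ---01,--1-1,-0-0-
  m23 ⊆ --1-1 [E]
  m25 ⊆ ---01,-1--1
  m27 ⊆ -1--1 [E]
  m29 ⊆ ---01,--1-1,-1--1
  m31 ⊆ --1-1,-1--1
E = {--1-1, -00-0, -1--1, 0--1-}

NO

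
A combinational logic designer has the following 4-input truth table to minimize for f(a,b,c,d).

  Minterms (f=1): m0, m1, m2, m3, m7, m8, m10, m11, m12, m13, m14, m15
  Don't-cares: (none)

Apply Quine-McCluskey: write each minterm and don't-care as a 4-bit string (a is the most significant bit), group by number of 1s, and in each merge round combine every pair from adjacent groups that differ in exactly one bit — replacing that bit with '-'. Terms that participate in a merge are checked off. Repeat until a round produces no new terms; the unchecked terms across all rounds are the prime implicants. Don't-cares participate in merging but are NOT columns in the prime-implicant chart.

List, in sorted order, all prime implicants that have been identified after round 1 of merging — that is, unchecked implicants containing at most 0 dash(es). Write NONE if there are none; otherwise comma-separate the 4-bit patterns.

NONE

[col 0] 0000*, 0001*, 0010*, 0011*, 0111*, 1000*, 1010*, 1011*, 1100*, 1101*, 1110*, 1111*
[col 1] -000*, -010*, -011*, -111*, 0-11*, 00-0*, 00-1*, 000-*, 001-*, 1-00*, 1-10*, 1-11*, 10-0*, 101-*, 11-0*, 11-1*, 110-*, 111-*
[col 2] --11, -0-0, -01-, 00--, 1--0, 1-1-, 11--
Prime implicants: --11, -0-0, -01-, 00--, 1--0, 1-1-, 11--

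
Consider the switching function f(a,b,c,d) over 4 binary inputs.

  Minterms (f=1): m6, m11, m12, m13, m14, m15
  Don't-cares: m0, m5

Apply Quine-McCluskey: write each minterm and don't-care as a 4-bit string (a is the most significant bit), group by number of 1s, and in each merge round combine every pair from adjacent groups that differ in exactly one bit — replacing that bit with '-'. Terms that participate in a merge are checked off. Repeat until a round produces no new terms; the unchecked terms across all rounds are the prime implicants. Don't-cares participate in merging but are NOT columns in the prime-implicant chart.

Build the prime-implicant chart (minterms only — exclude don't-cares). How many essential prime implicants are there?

[col 0] 0000, 0101*, 0110*, 1011*, 1100*, 1101*, 1110*, 1111*
[col 1] -101, -110, 1-11, 11-0*, 11-1*, 110-*, 111-*
[col 2] 11--
Prime implicants: -101, -110, 0000, 1-11, 11--
PI chart (minterm → PIs covering it):
  6 | -110  (sole → essential)
  11 | 1-11  (sole → essential)
  12 | 11--  (sole → essential)
  13 | -101,11--
  14 | -110,11--
  15 | 1-11,11--
Essential prime implicants: -110, 1-11, 11--

3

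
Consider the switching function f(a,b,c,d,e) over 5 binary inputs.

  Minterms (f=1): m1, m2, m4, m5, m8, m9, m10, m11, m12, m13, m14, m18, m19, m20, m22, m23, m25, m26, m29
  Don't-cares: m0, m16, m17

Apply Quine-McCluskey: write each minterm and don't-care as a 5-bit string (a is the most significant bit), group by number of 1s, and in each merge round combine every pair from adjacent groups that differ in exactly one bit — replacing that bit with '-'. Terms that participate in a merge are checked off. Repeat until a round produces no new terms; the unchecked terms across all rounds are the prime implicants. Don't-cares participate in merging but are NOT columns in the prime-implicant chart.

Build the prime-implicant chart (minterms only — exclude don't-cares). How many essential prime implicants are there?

6

size-2^0 implicants → 00000(✓)  00001(✓)  00010(✓)  00100(✓)  00101(✓)  01000(✓)  01001(✓)  01010(✓)  01011(✓)  01100(✓)  01101(✓)  01110(✓)  10000(✓)  10001(✓)  10010(✓)  10011(✓)  10100(✓)  10110(✓)  10111(✓)  11001(✓)  11010(✓)  11101(✓)
size-2^1 implicants → -0000(✓)  -0001(✓)  -0010(✓)  -0100(✓)  -1001(✓)  -1010(✓)  -1101(✓)  0-000(✓)  0-001(✓)  0-010(✓)  0-100(✓)  0-101(✓)  00-00(✓)  00-01(✓)  000-0(✓)  0000-(✓)  0010-(✓)  01-00(✓)  01-01(✓)  01-10(✓)  010-0(✓)  010-1(✓)  0100-(✓)  0101-(✓)  011-0(✓)  0110-(✓)  1-001(✓)  1-010(✓)  10-00(✓)  10-10(✓)  10-11(✓)  100-0(✓)  100-1(✓)  1000-(✓)  1001-(✓)  101-0(✓)  1011-(✓)  11-01(✓)
size-2^2 implicants → --001  --010  -0-00  -00-0  -000-  -1-01  0--00(✓)  0--01(✓)  0-0-0  0-00-(✓)  0-10-(✓)  00-0-(✓)  01--0  01-0-(✓)  010--  10--0  10-1-  100--
size-2^3 implicants → 0--0-
Unchecked terms (primes): --001, --010, -0-00, -00-0, -000-, -1-01, 0--0-, 0-0-0, 01--0, 010--, 10--0, 10-1-, 100--
Minterm coverage:
  m1 ⊆ --001,-000-,0--0-
  m2 ⊆ --010,-00-0,0-0-0
  m4 ⊆ -0-00,0--0-
  m5 ⊆ 0--0- [E]
  m8 ⊆ 0--0-,0-0-0,01--0,010--
  m9 ⊆ --001,-1-01,0--0-,010--
  m10 ⊆ --010,0-0-0,01--0,010--
  m11 ⊆ 010-- [E]
  m12 ⊆ 0--0-,01--0
  m13 ⊆ -1-01,0--0-
  m14 ⊆ 01--0 [E]
  m18 ⊆ --010,-00-0,10--0,10-1-,100--
  m19 ⊆ 10-1-,100--
  m20 ⊆ -0-00,10--0
  m22 ⊆ 10--0,10-1-
  m23 ⊆ 10-1- [E]
  m25 ⊆ --001,-1-01
  m26 ⊆ --010 [E]
  m29 ⊆ -1-01 [E]
E = {--010, -1-01, 0--0-, 01--0, 010--, 10-1-}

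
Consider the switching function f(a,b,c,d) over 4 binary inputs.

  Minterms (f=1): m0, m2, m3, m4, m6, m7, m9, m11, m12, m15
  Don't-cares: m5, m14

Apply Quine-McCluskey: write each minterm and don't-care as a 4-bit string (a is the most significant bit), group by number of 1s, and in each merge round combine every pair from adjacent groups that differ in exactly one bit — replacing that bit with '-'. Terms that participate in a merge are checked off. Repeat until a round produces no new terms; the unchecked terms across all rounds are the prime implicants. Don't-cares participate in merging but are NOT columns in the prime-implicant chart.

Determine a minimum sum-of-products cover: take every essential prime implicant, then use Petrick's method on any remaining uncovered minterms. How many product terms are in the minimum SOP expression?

[col 0] 0000*, 0010*, 0011*, 0100*, 0101*, 0110*, 0111*, 1001*, 1011*, 1100*, 1110*, 1111*
[col 1] -011*, -100*, -110*, -111*, 0-00*, 0-10*, 0-11*, 00-0*, 001-*, 01-0*, 01-1*, 010-*, 011-*, 1-11*, 10-1, 11-0*, 111-*
[col 2] --11, -1-0, -11-, 0--0, 0-1-, 01--
Prime implicants: --11, -1-0, -11-, 0--0, 0-1-, 01--, 10-1
PI chart (minterm → PIs covering it):
  0 | 0--0  (sole → essential)
  2 | 0--0,0-1-
  3 | --11,0-1-
  4 | -1-0,0--0,01--
  6 | -1-0,-11-,0--0,0-1-,01--
  7 | --11,-11-,0-1-,01--
  9 | 10-1  (sole → essential)
  11 | --11,10-1
  12 | -1-0  (sole → essential)
  15 | --11,-11-
Essential prime implicants: -1-0, 0--0, 10-1
Petrick residual → --11
Minimum SOP uses 4 PIs: cd + bd' + a'd' + ab'd

4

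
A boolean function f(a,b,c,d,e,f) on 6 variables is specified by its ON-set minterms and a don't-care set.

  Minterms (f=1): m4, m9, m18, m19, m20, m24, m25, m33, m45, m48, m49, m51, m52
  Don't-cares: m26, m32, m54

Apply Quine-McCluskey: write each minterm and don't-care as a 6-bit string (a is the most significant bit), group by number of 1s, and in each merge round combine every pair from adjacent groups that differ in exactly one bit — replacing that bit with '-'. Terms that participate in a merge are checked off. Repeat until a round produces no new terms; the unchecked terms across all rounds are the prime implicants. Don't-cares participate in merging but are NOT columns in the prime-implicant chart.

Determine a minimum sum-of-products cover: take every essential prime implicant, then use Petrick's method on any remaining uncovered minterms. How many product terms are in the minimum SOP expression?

8

size-2^0 implicants → 000100(✓)  001001(✓)  010010(✓)  010011(✓)  010100(✓)  011000(✓)  011001(✓)  011010(✓)  100000(✓)  100001(✓)  101101  110000(✓)  110001(✓)  110011(✓)  110100(✓)  110110(✓)
size-2^1 implicants → -10011  -10100  0-0100  0-1001  01-010  01001-  0110-0  01100-  1-0000(✓)  1-0001(✓)  10000-(✓)  110-00  1100-1  11000-(✓)  1101-0
size-2^2 implicants → 1-000-
Unchecked terms (primes): -10011, -10100, 0-0100, 0-1001, 01-010, 01001-, 0110-0, 01100-, 1-000-, 101101, 110-00, 1100-1, 1101-0
Minterm coverage:
  m4 ⊆ 0-0100 [E]
  m9 ⊆ 0-1001 [E]
  m18 ⊆ 01-010,01001-
  m19 ⊆ -10011,01001-
  m20 ⊆ -10100,0-0100
  m24 ⊆ 0110-0,01100-
  m25 ⊆ 0-1001,01100-
  m33 ⊆ 1-000- [E]
  m45 ⊆ 101101 [E]
  m48 ⊆ 1-000-,110-00
  m49 ⊆ 1-000-,1100-1
  m51 ⊆ -10011,1100-1
  m52 ⊆ -10100,110-00,1101-0
E = {0-0100, 0-1001, 1-000-, 101101}
Petrick residual → -10011, -10100, 01-010, 0110-0
Cover = bc'd'ef + bc'de'f' + a'c'de'f' + a'cd'e'f + a'bd'ef' + a'bcd'f' + ac'd'e' + ab'cde'f  |cover|=8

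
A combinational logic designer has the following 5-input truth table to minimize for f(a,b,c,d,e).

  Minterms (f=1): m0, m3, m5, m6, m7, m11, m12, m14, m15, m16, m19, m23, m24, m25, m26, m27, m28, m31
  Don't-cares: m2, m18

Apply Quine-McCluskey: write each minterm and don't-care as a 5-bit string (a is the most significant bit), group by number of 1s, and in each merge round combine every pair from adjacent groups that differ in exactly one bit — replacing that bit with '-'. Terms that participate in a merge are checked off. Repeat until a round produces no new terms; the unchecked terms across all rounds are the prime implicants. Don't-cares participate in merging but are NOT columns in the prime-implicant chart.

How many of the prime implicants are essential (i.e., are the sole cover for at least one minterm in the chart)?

4

Round 0: 00000✓ 00010✓ 00011✓ 00101✓ 00110✓ 00111✓ 01011✓ 01100✓ 01110✓ 01111✓ 10000✓ 10010✓ 10011✓ 10111✓ 11000✓ 11001✓ 11010✓ 11011✓ 11100✓ 11111✓
Round 1: -0000✓ -0010✓ -0011✓ -0111✓ -1011✓ -1100 -1111✓ 0-011✓ 0-110✓ 0-111✓ 00-10✓ 00-11✓ 000-0✓ 0001-✓ 001-1 0011-✓ 01-11✓ 011-0 0111-✓ 1-000✓ 1-010✓ 1-011✓ 1-111✓ 10-11✓ 100-0✓ 1001-✓ 11-00 11-11✓ 110-0✓ 110-1✓ 1100-✓ 1101-✓
Round 2: --011✓ --111✓ -0-11✓ -00-0 -001- -1-11✓ 0--11✓ 0-11- 00-1- 1--11✓ 1-0-0 1-01- 110--
Round 3: ---11
PIs = {---11, -00-0, -001-, -1100, 0-11-, 00-1-, 001-1, 011-0, 1-0-0, 1-01-, 11-00, 110--}
Coverage chart:
  m0: -00-0 ←essential
  m3: ---11,-001-,00-1-
  m5: 001-1 ←essential
  m6: 0-11-,00-1-
  m7: ---11,0-11-,00-1-,001-1
  m11: ---11 ←essential
  m12: -1100,011-0
  m14: 0-11-,011-0
  m15: ---11,0-11-
  m16: -00-0,1-0-0
  m19: ---11,-001-,1-01-
  m23: ---11 ←essential
  m24: 1-0-0,11-00,110--
  m25: 110-- ←essential
  m26: 1-0-0,1-01-,110--
  m27: ---11,1-01-,110--
  m28: -1100,11-00
  m31: ---11 ←essential
Essential: ---11, -00-0, 001-1, 110--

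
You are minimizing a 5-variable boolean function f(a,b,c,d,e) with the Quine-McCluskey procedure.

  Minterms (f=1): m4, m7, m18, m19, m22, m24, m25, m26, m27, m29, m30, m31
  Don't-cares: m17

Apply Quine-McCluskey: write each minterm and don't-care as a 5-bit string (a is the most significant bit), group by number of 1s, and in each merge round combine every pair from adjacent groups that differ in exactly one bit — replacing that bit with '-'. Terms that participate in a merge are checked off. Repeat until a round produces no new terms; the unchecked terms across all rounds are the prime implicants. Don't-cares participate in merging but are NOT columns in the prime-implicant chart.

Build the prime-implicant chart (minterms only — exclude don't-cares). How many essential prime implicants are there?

size-2^0 implicants → 00100  00111  10001(✓)  10010(✓)  10011(✓)  10110(✓)  11000(✓)  11001(✓)  11010(✓)  11011(✓)  11101(✓)  11110(✓)  11111(✓)
size-2^1 implicants → 1-001(✓)  1-010(✓)  1-011(✓)  1-110(✓)  10-10(✓)  100-1(✓)  1001-(✓)  11-01(✓)  11-10(✓)  11-11(✓)  110-0(✓)  110-1(✓)  1100-(✓)  1101-(✓)  111-1(✓)  1111-(✓)
size-2^2 implicants → 1--10  1-0-1  1-01-  11--1  11-1-  110--
Unchecked terms (primes): 00100, 00111, 1--10, 1-0-1, 1-01-, 11--1, 11-1-, 110--
Minterm coverage:
  m4 ⊆ 00100 [E]
  m7 ⊆ 00111 [E]
  m18 ⊆ 1--10,1-01-
  m19 ⊆ 1-0-1,1-01-
  m22 ⊆ 1--10 [E]
  m24 ⊆ 110-- [E]
  m25 ⊆ 1-0-1,11--1,110--
  m26 ⊆ 1--10,1-01-,11-1-,110--
  m27 ⊆ 1-0-1,1-01-,11--1,11-1-,110--
  m29 ⊆ 11--1 [E]
  m30 ⊆ 1--10,11-1-
  m31 ⊆ 11--1,11-1-
E = {00100, 00111, 1--10, 11--1, 110--}

5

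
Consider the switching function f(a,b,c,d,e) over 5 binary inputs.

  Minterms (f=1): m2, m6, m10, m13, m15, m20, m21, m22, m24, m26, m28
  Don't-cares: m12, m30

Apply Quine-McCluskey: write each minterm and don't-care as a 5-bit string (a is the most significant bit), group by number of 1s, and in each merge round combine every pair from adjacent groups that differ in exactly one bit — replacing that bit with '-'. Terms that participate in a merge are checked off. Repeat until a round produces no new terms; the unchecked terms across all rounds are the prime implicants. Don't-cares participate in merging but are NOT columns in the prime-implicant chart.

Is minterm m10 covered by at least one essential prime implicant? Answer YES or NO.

NO

Round 0: 00010✓ 00110✓ 01010✓ 01100✓ 01101✓ 01111✓ 10100✓ 10101✓ 10110✓ 11000✓ 11010✓ 11100✓ 11110✓
Round 1: -0110 -1010 -1100 0-010 00-10 011-1 0110- 1-100✓ 1-110✓ 101-0✓ 1010- 11-00✓ 11-10✓ 110-0✓ 111-0✓
Round 2: 1-1-0 11--0
PIs = {-0110, -1010, -1100, 0-010, 00-10, 011-1, 0110-, 1-1-0, 1010-, 11--0}
Coverage chart:
  m2: 0-010,00-10
  m6: -0110,00-10
  m10: -1010,0-010
  m13: 011-1,0110-
  m15: 011-1 ←essential
  m20: 1-1-0,1010-
  m21: 1010- ←essential
  m22: -0110,1-1-0
  m24: 11--0 ←essential
  m26: -1010,11--0
  m28: -1100,1-1-0,11--0
Essential: 011-1, 1010-, 11--0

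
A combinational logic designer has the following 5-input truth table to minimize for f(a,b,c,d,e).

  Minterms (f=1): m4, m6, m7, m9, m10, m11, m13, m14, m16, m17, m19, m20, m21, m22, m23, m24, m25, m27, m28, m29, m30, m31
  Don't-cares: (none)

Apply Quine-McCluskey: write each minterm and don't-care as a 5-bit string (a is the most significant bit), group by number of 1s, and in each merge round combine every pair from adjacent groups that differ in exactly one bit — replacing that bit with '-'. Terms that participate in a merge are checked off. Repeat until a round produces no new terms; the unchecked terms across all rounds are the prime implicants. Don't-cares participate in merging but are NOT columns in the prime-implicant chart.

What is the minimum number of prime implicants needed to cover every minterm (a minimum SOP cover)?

7

size-2^0 implicants → 00100(✓)  00110(✓)  00111(✓)  01001(✓)  01010(✓)  01011(✓)  01101(✓)  01110(✓)  10000(✓)  10001(✓)  10011(✓)  10100(✓)  10101(✓)  10110(✓)  10111(✓)  11000(✓)  11001(✓)  11011(✓)  11100(✓)  11101(✓)  11110(✓)  11111(✓)
size-2^1 implicants → -0100(✓)  -0110(✓)  -0111(✓)  -1001(✓)  -1011(✓)  -1101(✓)  -1110(✓)  0-110(✓)  001-0(✓)  0011-(✓)  01-01(✓)  01-10  010-1(✓)  0101-  1-000(✓)  1-001(✓)  1-011(✓)  1-100(✓)  1-101(✓)  1-110(✓)  1-111(✓)  10-00(✓)  10-01(✓)  10-11(✓)  100-1(✓)  1000-(✓)  101-0(✓)  101-1(✓)  1010-(✓)  1011-(✓)  11-00(✓)  11-01(✓)  11-11(✓)  110-1(✓)  1100-(✓)  111-0(✓)  111-1(✓)  1110-(✓)  1111-(✓)
size-2^2 implicants → --110  -01-0  -011-  -1-01  -10-1  1--00(✓)  1--01(✓)  1--11(✓)  1-0-1(✓)  1-00-(✓)  1-1-0(✓)  1-1-1(✓)  1-10-(✓)  1-11-(✓)  10--1(✓)  10-0-(✓)  101--(✓)  11--1(✓)  11-0-(✓)  111--(✓)
size-2^3 implicants → 1---1  1--0-  1-1--
Unchecked terms (primes): --110, -01-0, -011-, -1-01, -10-1, 01-10, 0101-, 1---1, 1--0-, 1-1--
Minterm coverage:
  m4 ⊆ -01-0 [E]
  m6 ⊆ --110,-01-0,-011-
  m7 ⊆ -011- [E]
  m9 ⊆ -1-01,-10-1
  m10 ⊆ 01-10,0101-
  m11 ⊆ -10-1,0101-
  m13 ⊆ -1-01 [E]
  m14 ⊆ --110,01-10
  m16 ⊆ 1--0- [E]
  m17 ⊆ 1---1,1--0-
  m19 ⊆ 1---1 [E]
  m20 ⊆ -01-0,1--0-,1-1--
  m21 ⊆ 1---1,1--0-,1-1--
  m22 ⊆ --110,-01-0,-011-,1-1--
  m23 ⊆ -011-,1---1,1-1--
  m24 ⊆ 1--0- [E]
  m25 ⊆ -1-01,-10-1,1---1,1--0-
  m27 ⊆ -10-1,1---1
  m28 ⊆ 1--0-,1-1--
  m29 ⊆ -1-01,1---1,1--0-,1-1--
  m30 ⊆ --110,1-1--
  m31 ⊆ 1---1,1-1--
E = {-01-0, -011-, -1-01, 1---1, 1--0-}
Petrick residual → --110, 0101-
Cover = cde' + b'ce' + b'cd + bd'e + a'bc'd + ae + ad'  |cover|=7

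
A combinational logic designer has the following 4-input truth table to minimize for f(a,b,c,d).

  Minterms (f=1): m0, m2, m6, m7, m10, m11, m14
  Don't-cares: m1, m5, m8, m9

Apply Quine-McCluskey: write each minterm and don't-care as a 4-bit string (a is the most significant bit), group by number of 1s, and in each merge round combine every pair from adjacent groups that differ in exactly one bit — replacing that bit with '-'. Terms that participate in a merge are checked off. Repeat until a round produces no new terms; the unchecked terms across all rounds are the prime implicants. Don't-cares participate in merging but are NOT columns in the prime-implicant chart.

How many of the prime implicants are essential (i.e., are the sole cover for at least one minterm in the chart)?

2

[col 0] 0000*, 0001*, 0010*, 0101*, 0110*, 0111*, 1000*, 1001*, 1010*, 1011*, 1110*
[col 1] -000*, -001*, -010*, -110*, 0-01, 0-10*, 00-0*, 000-*, 01-1, 011-, 1-10*, 10-0*, 10-1*, 100-*, 101-*
[col 2] --10, -0-0, -00-, 10--
Prime implicants: --10, -0-0, -00-, 0-01, 01-1, 011-, 10--
PI chart (minterm → PIs covering it):
  0 | -0-0,-00-
  2 | --10,-0-0
  6 | --10,011-
  7 | 01-1,011-
  10 | --10,-0-0,10--
  11 | 10--  (sole → essential)
  14 | --10  (sole → essential)
Essential prime implicants: --10, 10--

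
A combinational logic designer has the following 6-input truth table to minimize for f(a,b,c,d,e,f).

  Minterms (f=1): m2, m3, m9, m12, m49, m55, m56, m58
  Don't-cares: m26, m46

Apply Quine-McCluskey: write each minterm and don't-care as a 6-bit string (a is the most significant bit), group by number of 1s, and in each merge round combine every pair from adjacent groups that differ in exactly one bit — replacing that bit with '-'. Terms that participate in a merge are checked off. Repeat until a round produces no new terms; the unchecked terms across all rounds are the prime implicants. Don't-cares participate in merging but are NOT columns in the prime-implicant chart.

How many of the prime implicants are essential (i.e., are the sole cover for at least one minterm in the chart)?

[col 0] 000010*, 000011*, 001001, 001100, 011010*, 101110, 110001, 110111, 111000*, 111010*
[col 1] -11010, 00001-, 1110-0
Prime implicants: -11010, 00001-, 001001, 001100, 101110, 110001, 110111, 1110-0
PI chart (minterm → PIs covering it):
  2 | 00001-  (sole → essential)
  3 | 00001-  (sole → essential)
  9 | 001001  (sole → essential)
  12 | 001100  (sole → essential)
  49 | 110001  (sole → essential)
  55 | 110111  (sole → essential)
  56 | 1110-0  (sole → essential)
  58 | -11010,1110-0
Essential prime implicants: 00001-, 001001, 001100, 110001, 110111, 1110-0

6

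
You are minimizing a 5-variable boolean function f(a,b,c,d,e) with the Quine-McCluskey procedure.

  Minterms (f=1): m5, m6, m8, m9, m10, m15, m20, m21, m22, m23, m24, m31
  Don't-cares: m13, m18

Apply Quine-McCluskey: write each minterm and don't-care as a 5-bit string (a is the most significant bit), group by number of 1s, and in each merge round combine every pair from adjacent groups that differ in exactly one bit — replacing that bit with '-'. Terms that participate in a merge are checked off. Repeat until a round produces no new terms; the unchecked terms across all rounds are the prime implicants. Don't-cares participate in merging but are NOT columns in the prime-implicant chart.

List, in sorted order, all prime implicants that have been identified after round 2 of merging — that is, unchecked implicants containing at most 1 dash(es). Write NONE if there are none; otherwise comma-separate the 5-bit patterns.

-0101, -0110, -1000, -1111, 0-101, 01-01, 010-0, 0100-, 011-1, 1-111, 10-10

[col 0] 00101*, 00110*, 01000*, 01001*, 01010*, 01101*, 01111*, 10010*, 10100*, 10101*, 10110*, 10111*, 11000*, 11111*
[col 1] -0101, -0110, -1000, -1111, 0-101, 01-01, 010-0, 0100-, 011-1, 1-111, 10-10, 101-0*, 101-1*, 1010-*, 1011-*
[col 2] 101--
Prime implicants: -0101, -0110, -1000, -1111, 0-101, 01-01, 010-0, 0100-, 011-1, 1-111, 10-10, 101--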